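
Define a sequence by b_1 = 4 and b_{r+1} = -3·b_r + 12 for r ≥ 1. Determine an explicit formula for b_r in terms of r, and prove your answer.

b_r = (-3)^(r - 1) + 3

Computing the first terms: b_1 = 4, b_2 = 0, b_3 = 12. This suggests b_r = (-3)^(r - 1) + 3.
Base step (r = 1): the formula gives 4 = 4 = b_1.
Suppose the result is true for r = j, so b_j = (-3)^(j - 1) + 3.
Then b_{j+1} = -3·b_j + 12 = -3·((-3)^(j - 1) + 3) + 12 = (-3)^j + 3 = (-3)^((j+1) - 1) + 3,
which is the claimed formula at r = j+1.
By the principle of mathematical induction, the result holds for all r ≥ 1.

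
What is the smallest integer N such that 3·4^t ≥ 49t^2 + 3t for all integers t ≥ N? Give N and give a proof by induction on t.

N = 5

At t = 4: 768 < 796, so the inequality fails and N ≥ 5. We prove 3·4^t ≥ 49t^2 + 3t for all t ≥ 5.
For the base case t = 5: 3·4^t = 3072 and 49t^2 + 3t = 1240, so 3072 ≥ 1240.
Suppose the result is true for t = j, so 3·4^j ≥ 49j^2 + 3j.
Then 3·4^(j + 1) = 4·(3·4^j) ≥ 4·(49j^2 + 3j).
Also, for j ≥ 5 we have 4·(49j^2 + 3j) ≥ 49(j+1)^2 + 3(j+1), since 4·(49j^2 + 3j) − (49(j+1)^2 + 3(j+1)) = 147j^2 - 89j - 52, which is nonnegative for all j ≥ 5.
Combining, 3·4^(j + 1) ≥ 49(j+1)^2 + 3(j+1).
Hence, by induction on t, the claim holds for every t ≥ 5.
Hence the smallest such N is 5.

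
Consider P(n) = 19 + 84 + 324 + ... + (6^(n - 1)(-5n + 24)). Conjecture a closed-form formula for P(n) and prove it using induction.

P(n) = 6^n(-n + 5) - 5

We claim P(n) = 6^n(-n + 5) - 5 for all n ≥ 1.
When n = 1: P(1) = 19, and the closed form gives 19. They agree.
Inductive step: assume the claim holds for n = m, so P(m) = 6^m(-m + 5) - 5.
Then P(m+1) = P(m) + (6^m(-5m + 19)) = (6^m(-m + 5) - 5) + (6^m(-5m + 19)).
Simplifying, P(m+1) = -6·6^m·m + 24·6^m - 5 = 6^(m+1)(-(m+1) + 5) - 5,
which is the closed form with n = m+1.
By the principle of mathematical induction, the result holds for all n ≥ 1.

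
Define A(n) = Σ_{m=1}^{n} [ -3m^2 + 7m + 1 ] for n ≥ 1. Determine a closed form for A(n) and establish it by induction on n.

We claim A(n) = -n(n^2 - 2n - 4) for all n ≥ 1.
Base step (n = 1): A(1) = 5, and the closed form gives 5. They agree.
Inductive step: suppose the statement holds for some m ≥ 1, so A(m) = m(-m^2 + 2m + 4).
Then A(m+1) = A(m) + (-3m^2 + m + 5) = (m(-m^2 + 2m + 4)) + (-3m^2 + m + 5).
Simplifying, A(m+1) = -(m + 1)(m^2 - 5) = -(m+1)((m+1)^2 - 2(m+1) - 4),
which is the closed form with n = m+1.
By induction, the statement is established for all n ≥ 1.

A(n) = -n(n^2 - 2n - 4)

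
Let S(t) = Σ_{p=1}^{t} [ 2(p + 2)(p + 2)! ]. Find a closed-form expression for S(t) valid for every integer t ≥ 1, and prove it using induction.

S(t) = 2(t + 3)! - 12

We claim S(t) = 2(t + 3)! - 12 for all t ≥ 1.
For the base case t = 1: S(1) = 36, and the closed form gives 36. They agree.
For the inductive step, assume it holds for an arbitrary p ≥ 1, so S(p) = 2(p + 3)! - 12.
Then S(p+1) = S(p) + (2(p + 3)(p + 3)!) = (2(p + 3)! - 12) + (2(p + 3)(p + 3)!).
Simplifying, S(p+1) = 2((p+1) + 3)! - 12,
which is the closed form with t = p+1.
Hence, by induction on t, the claim holds for every t ≥ 1.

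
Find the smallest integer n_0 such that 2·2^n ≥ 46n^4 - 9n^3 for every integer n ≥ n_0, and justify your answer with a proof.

At n = 22: 8388608 < 10679944, so the inequality fails and n_0 ≥ 23. We prove 2·2^n ≥ 46n^4 - 9n^3 for all n ≥ 23.
Base step (n = 23): 2·2^n = 16777216 and 46n^4 - 9n^3 = 12763183, so 16777216 ≥ 12763183.
Inductive step: suppose the statement holds for some j ≥ 23, so 2·2^j ≥ 46j^4 - 9j^3.
Then 2·2^(j + 1) = 2·(2·2^j) ≥ 2·(46j^4 - 9j^3).
Also, for j ≥ 23 we have 2·(46j^4 - 9j^3) ≥ 46(j+1)^4 - 9(j+1)^3, since 2·(46j^4 - 9j^3) − (46(j+1)^4 - 9(j+1)^3) = 46j^4 - 193j^3 - 249j^2 - 157j - 37, which is nonnegative for all j ≥ 23.
Combining, 2·2^(j + 1) ≥ 46(j+1)^4 - 9(j+1)^3.
By induction, the statement is established for all n ≥ 23.
Hence the smallest such n_0 is 23.

n_0 = 23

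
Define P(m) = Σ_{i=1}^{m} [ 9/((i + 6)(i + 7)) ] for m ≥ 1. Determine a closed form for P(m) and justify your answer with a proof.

We claim P(m) = 9m/(7(m + 7)) for all m ≥ 1.
For the base case m = 1: P(1) = 9/56, and the closed form gives 9/56. They agree.
Inductive step: suppose the statement holds for some i ≥ 1, so P(i) = 9i/(7(i + 7)).
Then P(i+1) = P(i) + (9/((i + 7)(i + 8))) = (9i/(7(i + 7))) + (9/((i + 7)(i + 8))).
Simplifying, P(i+1) = 9(i + 1)/(7(i + 8)) = 9(i+1)/(7((i+1) + 7)),
which is the closed form with m = i+1.
By induction, the statement is established for all m ≥ 1.

P(m) = 9m/(7(m + 7))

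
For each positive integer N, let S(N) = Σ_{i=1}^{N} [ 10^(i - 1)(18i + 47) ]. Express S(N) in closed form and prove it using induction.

We claim S(N) = 10^N(2N + 5) - 5 for all N ≥ 1.
Base case (N = 1): S(1) = 65, and the closed form gives 65. They agree.
Inductive step: assume the claim holds for N = i, so S(i) = 10^i(2i + 5) - 5.
Then S(i+1) = S(i) + (10^i(18i + 65)) = (10^i(2i + 5) - 5) + (10^i(18i + 65)).
Simplifying, S(i+1) = 20·10^i·i + 70·10^i - 5 = 10^(i+1)(2(i+1) + 5) - 5,
which is the closed form with N = i+1.
Hence, by induction on N, the claim holds for every N ≥ 1.

S(N) = 10^N(2N + 5) - 5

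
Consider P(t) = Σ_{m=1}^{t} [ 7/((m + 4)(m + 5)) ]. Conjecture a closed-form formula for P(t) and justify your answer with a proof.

We claim P(t) = 7t/(5(t + 5)) for all t ≥ 1.
Base case (t = 1): P(1) = 7/30, and the closed form gives 7/30. They agree.
Inductive step: suppose the statement holds for some m ≥ 1, so P(m) = 7m/(5(m + 5)).
Then P(m+1) = P(m) + (7/((m + 5)(m + 6))) = (7m/(5(m + 5))) + (7/((m + 5)(m + 6))).
Simplifying, P(m+1) = 7(m + 1)/(5(m + 6)) = 7(m+1)/(5((m+1) + 5)),
which is the closed form with t = m+1.
By the principle of mathematical induction, the result holds for all t ≥ 1.

P(t) = 7t/(5(t + 5))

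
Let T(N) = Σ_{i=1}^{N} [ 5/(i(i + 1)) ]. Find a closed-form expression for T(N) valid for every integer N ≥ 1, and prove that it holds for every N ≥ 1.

T(N) = 5N/(N + 1)

We claim T(N) = 5N/(N + 1) for all N ≥ 1.
Base step (N = 1): T(1) = 5/2, and the closed form gives 5/2. They agree.
Inductive step: assume the claim holds for N = i, so T(i) = 5i/(i + 1).
Then T(i+1) = T(i) + (5/((i + 1)(i + 2))) = (5i/(i + 1)) + (5/((i + 1)(i + 2))).
Simplifying, T(i+1) = 5(i + 1)/(i + 2) = 5(i+1)/((i+1) + 1),
which is the closed form with N = i+1.
By the principle of mathematical induction, the result holds for all N ≥ 1.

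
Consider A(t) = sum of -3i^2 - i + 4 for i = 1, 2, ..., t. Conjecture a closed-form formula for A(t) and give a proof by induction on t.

A(t) = -t(t - 1)(t + 3)

We claim A(t) = -t(t - 1)(t + 3) for all t ≥ 1.
For the base case t = 1: A(1) = 0, and the closed form gives 0. They agree.
Inductive step: assume the claim holds for t = i, so A(i) = i(-i^2 - 2i + 3).
Then A(i+1) = A(i) + (i(-3i - 7)) = (i(-i^2 - 2i + 3)) + (i(-3i - 7)).
Simplifying, A(i+1) = -i(i + 1)(i + 4) = -(i+1)((i+1) - 1)((i+1) + 3),
which is the closed form with t = i+1.
By induction, the statement is established for all t ≥ 1.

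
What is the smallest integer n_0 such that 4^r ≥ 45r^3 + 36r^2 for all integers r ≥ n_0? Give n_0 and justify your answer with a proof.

At r = 7: 16384 < 17199, so the inequality fails and n_0 ≥ 8. We prove 4^r ≥ 45r^3 + 36r^2 for all r ≥ 8.
For the base case r = 8: 4^r = 65536 and 45r^3 + 36r^2 = 25344, so 65536 ≥ 25344.
Inductive step: suppose the statement holds for some k ≥ 8, so 4^k ≥ 45k^3 + 36k^2.
Then 4^(k + 1) = 4·(4^k) ≥ 4·(45k^3 + 36k^2).
Also, for k ≥ 8 we have 4·(45k^3 + 36k^2) ≥ 45(k+1)^3 + 36(k+1)^2, since 4·(45k^3 + 36k^2) − (45(k+1)^3 + 36(k+1)^2) = 135k^3 - 27k^2 - 207k - 81, which is nonnegative for all k ≥ 8.
Combining, 4^(k + 1) ≥ 45(k+1)^3 + 36(k+1)^2.
This completes the induction.
Hence the smallest such n_0 is 8.

n_0 = 8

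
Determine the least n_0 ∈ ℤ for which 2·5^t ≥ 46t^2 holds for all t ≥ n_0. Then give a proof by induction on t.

At t = 3: 250 < 414, so the inequality fails and n_0 ≥ 4. We prove 2·5^t ≥ 46t^2 for all t ≥ 4.
Base step (t = 4): 2·5^t = 1250 and 46t^2 = 736, so 1250 ≥ 736.
Inductive step: assume the claim holds for t = r, so 2·5^r ≥ 46r^2.
Then 2·5^(r + 1) = 5·(2·5^r) ≥ 5·(46r^2).
Also, for r ≥ 4 we have 5·(46r^2) ≥ 46(r+1)^2, since 5 ≥ (1 + 1/r)^2 for all r ≥ 4.
Combining, 2·5^(r + 1) ≥ 46(r+1)^2.
This completes the induction.
Hence the smallest such n_0 is 4.

n_0 = 4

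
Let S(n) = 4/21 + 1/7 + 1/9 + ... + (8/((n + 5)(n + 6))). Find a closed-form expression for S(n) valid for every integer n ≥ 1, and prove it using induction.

We claim S(n) = 4n/(3(n + 6)) for all n ≥ 1.
Base case (n = 1): S(1) = 4/21, and the closed form gives 4/21. They agree.
For the inductive step, assume it holds for an arbitrary k ≥ 1, so S(k) = 4k/(3(k + 6)).
Then S(k+1) = S(k) + (8/((k + 6)(k + 7))) = (4k/(3(k + 6))) + (8/((k + 6)(k + 7))).
Simplifying, S(k+1) = 4(k + 1)/(3(k + 7)) = 4(k+1)/(3((k+1) + 6)),
which is the closed form with n = k+1.
By the principle of mathematical induction, the result holds for all n ≥ 1.

S(n) = 4n/(3(n + 6))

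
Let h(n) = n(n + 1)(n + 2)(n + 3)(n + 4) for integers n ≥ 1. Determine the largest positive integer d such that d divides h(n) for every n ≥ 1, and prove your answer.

Computing the first values: h(1) = 120 and h(2) = 720; gcd(120, 720) = 120, so d ≤ 120.
We prove 120 | n(n + 1)(n + 2)(n + 3)(n + 4) for all n ≥ 1 by induction on n.
For the base case n = 1: h(1) = 120 = 120·(1), so 120 | h(1).
For the inductive step, assume it holds for an arbitrary i ≥ 1, i.e. 120 | h(i). Then
h(i+1) − h(i) = (i+1)·(i+2)·(i+3)·(i+4)·(i+5) − i·(i+1)·(i+2)·(i+3)·(i+4) = (i+1)·(i+2)·(i+3)·(i+4)·[(i+5) − i] = 5·(i+1)·(i+2)·(i+3)·(i+4). The product of 4 consecutive integers is divisible by (4)! = 24, so h(i+1) − h(i) is divisible by 5·24 = 120. By the inductive hypothesis 120 | h(i), hence 120 | h(i+1).
By the principle of mathematical induction, the result holds for all n ≥ 1.
Therefore the largest such d is 120.

d = 120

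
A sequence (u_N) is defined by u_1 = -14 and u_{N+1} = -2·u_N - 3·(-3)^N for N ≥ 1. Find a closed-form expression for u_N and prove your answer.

u_N = -5(-2)^(N - 1) - (-3)^(N + 1)

Computing the first terms: u_1 = -14, u_2 = 37, u_3 = -101. This suggests u_N = -5(-2)^(N - 1) - (-3)^(N + 1).
For the base case N = 1: the formula gives -14 = -14 = u_1.
Suppose the result is true for N = i, so u_i = -5(-2)^(i - 1) - (-3)^(i + 1).
Then u_{i+1} = -2·u_i - 3·(-3)^i = -2·(-5(-2)^(i - 1) - (-3)^(i + 1)) - 3·(-3)^i = -5(-2)^i - (-3)^(i + 2) = -5(-2)^((i+1) - 1) - (-3)^((i+1) + 1),
which is the claimed formula at N = i+1.
By induction, the statement is established for all N ≥ 1.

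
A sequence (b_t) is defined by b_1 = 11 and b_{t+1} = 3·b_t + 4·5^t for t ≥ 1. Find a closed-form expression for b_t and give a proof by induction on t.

b_t = 3^(t - 1) + 2·5^t

Computing the first terms: b_1 = 11, b_2 = 53, b_3 = 259. This suggests b_t = 3^(t - 1) + 2·5^t.
When t = 1: the formula gives 11 = 11 = b_1.
Inductive step: assume the claim holds for t = p, so b_p = 3^(p - 1) + 2·5^p.
Then b_{p+1} = 3·b_p + 4·5^p = 3·(3^(p - 1) + 2·5^p) + 4·5^p = 3^p + 2·5^(p + 1) = 3^((p+1) - 1) + 2·5^(p+1),
which is the claimed formula at t = p+1.
By the principle of mathematical induction, the result holds for all t ≥ 1.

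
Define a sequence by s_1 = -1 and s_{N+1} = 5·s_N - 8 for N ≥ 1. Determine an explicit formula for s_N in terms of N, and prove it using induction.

s_N = -3·5^(N - 1) + 2

Computing the first terms: s_1 = -1, s_2 = -13, s_3 = -73. This suggests s_N = -3·5^(N - 1) + 2.
When N = 1: the formula gives -1 = -1 = s_1.
For the inductive step, assume it holds for an arbitrary j ≥ 1, so s_j = -3·5^(j - 1) + 2.
Then s_{j+1} = 5·s_j - 8 = 5·(-3·5^(j - 1) + 2) - 8 = -3·5^j + 2 = -3·5^((j+1) - 1) + 2,
which is the claimed formula at N = j+1.
Hence, by induction on N, the claim holds for every N ≥ 1.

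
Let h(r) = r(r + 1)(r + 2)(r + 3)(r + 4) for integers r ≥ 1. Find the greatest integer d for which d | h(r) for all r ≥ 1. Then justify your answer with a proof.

d = 120

Computing the first values: h(1) = 120 and h(2) = 720; gcd(120, 720) = 120, so d ≤ 120.
We prove 120 | r(r + 1)(r + 2)(r + 3)(r + 4) for all r ≥ 1 by induction on r.
Base step (r = 1): h(1) = 120 = 120·(1), so 120 | h(1).
For the inductive step, assume it holds for an arbitrary m ≥ 1, i.e. 120 | h(m). Then
h(m+1) − h(m) = (m+1)·(m+2)·(m+3)·(m+4)·(m+5) − m·(m+1)·(m+2)·(m+3)·(m+4) = (m+1)·(m+2)·(m+3)·(m+4)·[(m+5) − m] = 5·(m+1)·(m+2)·(m+3)·(m+4). The product of 4 consecutive integers is divisible by (4)! = 24, so h(m+1) − h(m) is divisible by 5·24 = 120. By the inductive hypothesis 120 | h(m), hence 120 | h(m+1).
Hence, by induction on r, the claim holds for every r ≥ 1.
Therefore the largest such d is 120.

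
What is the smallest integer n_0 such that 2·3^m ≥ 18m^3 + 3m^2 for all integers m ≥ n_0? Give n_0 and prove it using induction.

At m = 7: 4374 < 6321, so the inequality fails and n_0 ≥ 8. We prove 2·3^m ≥ 18m^3 + 3m^2 for all m ≥ 8.
Base case (m = 8): 2·3^m = 13122 and 18m^3 + 3m^2 = 9408, so 13122 ≥ 9408.
Inductive step: suppose the statement holds for some j ≥ 8, so 2·3^j ≥ 18j^3 + 3j^2.
Then 2·3^(j + 1) = 3·(2·3^j) ≥ 3·(18j^3 + 3j^2).
Also, for j ≥ 8 we have 3·(18j^3 + 3j^2) ≥ 18(j+1)^3 + 3(j+1)^2, since 3·(18j^3 + 3j^2) − (18(j+1)^3 + 3(j+1)^2) = 36j^3 - 48j^2 - 60j - 21, which is nonnegative for all j ≥ 8.
Combining, 2·3^(j + 1) ≥ 18(j+1)^3 + 3(j+1)^2.
This completes the induction.
Hence the smallest such n_0 is 8.

n_0 = 8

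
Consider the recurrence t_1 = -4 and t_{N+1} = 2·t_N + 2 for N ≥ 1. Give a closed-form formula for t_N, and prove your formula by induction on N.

Computing the first terms: t_1 = -4, t_2 = -6, t_3 = -10. This suggests t_N = -2^N - 2.
For the base case N = 1: the formula gives -4 = -4 = t_1.
For the inductive step, assume it holds for an arbitrary i ≥ 1, so t_i = -2^i - 2.
Then t_{i+1} = 2·t_i + 2 = 2·(-2^i - 2) + 2 = -2^(i + 1) - 2,
which is the claimed formula at N = i+1.
By induction, the statement is established for all N ≥ 1.

t_N = -2^N - 2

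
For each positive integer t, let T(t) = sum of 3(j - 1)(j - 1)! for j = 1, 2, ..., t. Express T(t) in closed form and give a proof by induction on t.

T(t) = 3t! - 3

We claim T(t) = 3t! - 3 for all t ≥ 1.
For the base case t = 1: T(1) = 0, and the closed form gives 0. They agree.
Suppose the result is true for t = j, so T(j) = 3j! - 3.
Then T(j+1) = T(j) + (3j·j!) = (3j! - 3) + (3j·j!).
Simplifying, T(j+1) = 3(j+1)! - 3,
which is the closed form with t = j+1.
Hence, by induction on t, the claim holds for every t ≥ 1.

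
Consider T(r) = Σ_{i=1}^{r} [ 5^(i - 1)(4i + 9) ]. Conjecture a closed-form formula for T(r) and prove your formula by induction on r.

We claim T(r) = 5^r(r + 2) - 2 for all r ≥ 1.
When r = 1: T(1) = 13, and the closed form gives 13. They agree.
Inductive step: suppose the statement holds for some i ≥ 1, so T(i) = 5^i(i + 2) - 2.
Then T(i+1) = T(i) + (5^i(4i + 13)) = (5^i(i + 2) - 2) + (5^i(4i + 13)).
Simplifying, T(i+1) = 5·5^i·i + 15·5^i - 2 = 5^(i+1)((i+1) + 2) - 2,
which is the closed form with r = i+1.
This completes the induction.

T(r) = 5^r(r + 2) - 2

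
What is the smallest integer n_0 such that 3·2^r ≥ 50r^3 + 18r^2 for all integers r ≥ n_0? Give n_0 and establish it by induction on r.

n_0 = 17

At r = 16: 196608 < 209408, so the inequality fails and n_0 ≥ 17. We prove 3·2^r ≥ 50r^3 + 18r^2 for all r ≥ 17.
Base case (r = 17): 3·2^r = 393216 and 50r^3 + 18r^2 = 250852, so 393216 ≥ 250852.
Inductive step: assume the claim holds for r = i, so 3·2^i ≥ 50i^3 + 18i^2.
Then 3·2^(i + 1) = 2·(3·2^i) ≥ 2·(50i^3 + 18i^2).
Also, for i ≥ 17 we have 2·(50i^3 + 18i^2) ≥ 50(i+1)^3 + 18(i+1)^2, since 2·(50i^3 + 18i^2) − (50(i+1)^3 + 18(i+1)^2) = 50i^3 - 132i^2 - 186i - 68, which is nonnegative for all i ≥ 17.
Combining, 3·2^(i + 1) ≥ 50(i+1)^3 + 18(i+1)^2.
By the principle of mathematical induction, the result holds for all r ≥ 17.
Hence the smallest such n_0 is 17.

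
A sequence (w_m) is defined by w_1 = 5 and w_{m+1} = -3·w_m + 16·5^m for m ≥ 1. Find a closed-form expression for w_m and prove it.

Computing the first terms: w_1 = 5, w_2 = 65, w_3 = 205. This suggests w_m = -5(-3)^(m - 1) + 2·5^m.
For the base case m = 1: the formula gives 5 = 5 = w_1.
Suppose the result is true for m = i, so w_i = -5(-3)^(i - 1) + 2·5^i.
Then w_{i+1} = -3·w_i + 16·5^i = -3·(-5(-3)^(i - 1) + 2·5^i) + 16·5^i = -5(-3)^i + 2·5^(i + 1) = -5(-3)^((i+1) - 1) + 2·5^(i+1),
which is the claimed formula at m = i+1.
Hence, by induction on m, the claim holds for every m ≥ 1.

w_m = -5(-3)^(m - 1) + 2·5^m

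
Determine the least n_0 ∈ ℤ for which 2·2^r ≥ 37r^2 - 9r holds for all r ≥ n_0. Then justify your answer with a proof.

At r = 11: 4096 < 4378, so the inequality fails and n_0 ≥ 12. We prove 2·2^r ≥ 37r^2 - 9r for all r ≥ 12.
For the base case r = 12: 2·2^r = 8192 and 37r^2 - 9r = 5220, so 8192 ≥ 5220.
Inductive step: assume the claim holds for r = k, so 2·2^k ≥ 37k^2 - 9k.
Then 2·2^(k + 1) = 2·(2·2^k) ≥ 2·(37k^2 - 9k).
Also, for k ≥ 12 we have 2·(37k^2 - 9k) ≥ 37(k+1)^2 - 9(k+1), since 2·(37k^2 - 9k) − (37(k+1)^2 - 9(k+1)) = 37k^2 - 83k - 28, which is nonnegative for all k ≥ 12.
Combining, 2·2^(k + 1) ≥ 37(k+1)^2 - 9(k+1).
By induction, the statement is established for all r ≥ 12.
Hence the smallest such n_0 is 12.

n_0 = 12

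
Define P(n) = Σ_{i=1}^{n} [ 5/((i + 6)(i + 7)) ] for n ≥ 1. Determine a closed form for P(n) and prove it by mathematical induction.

P(n) = 5n/(7(n + 7))

We claim P(n) = 5n/(7(n + 7)) for all n ≥ 1.
Base step (n = 1): P(1) = 5/56, and the closed form gives 5/56. They agree.
Inductive step: suppose the statement holds for some i ≥ 1, so P(i) = 5i/(7(i + 7)).
Then P(i+1) = P(i) + (5/((i + 7)(i + 8))) = (5i/(7(i + 7))) + (5/((i + 7)(i + 8))).
Simplifying, P(i+1) = 5(i + 1)/(7(i + 8)) = 5(i+1)/(7((i+1) + 7)),
which is the closed form with n = i+1.
This completes the induction.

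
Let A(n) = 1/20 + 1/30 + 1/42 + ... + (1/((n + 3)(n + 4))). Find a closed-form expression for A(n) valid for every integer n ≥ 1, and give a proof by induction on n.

A(n) = n/(4(n + 4))

We claim A(n) = n/(4(n + 4)) for all n ≥ 1.
For the base case n = 1: A(1) = 1/20, and the closed form gives 1/20. They agree.
For the inductive step, assume it holds for an arbitrary p ≥ 1, so A(p) = p/(4(p + 4)).
Then A(p+1) = A(p) + (1/((p + 4)(p + 5))) = (p/(4(p + 4))) + (1/((p + 4)(p + 5))).
Simplifying, A(p+1) = (p + 1)/(4(p + 5)) = (p+1)/(4((p+1) + 4)),
which is the closed form with n = p+1.
By the principle of mathematical induction, the result holds for all n ≥ 1.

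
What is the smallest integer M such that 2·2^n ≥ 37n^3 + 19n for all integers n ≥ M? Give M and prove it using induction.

At n = 16: 131072 < 151856, so the inequality fails and M ≥ 17. We prove 2·2^n ≥ 37n^3 + 19n for all n ≥ 17.
When n = 17: 2·2^n = 262144 and 37n^3 + 19n = 182104, so 262144 ≥ 182104.
Inductive step: suppose the statement holds for some p ≥ 17, so 2·2^p ≥ 37p^3 + 19p.
Then 2·2^(p + 1) = 2·(2·2^p) ≥ 2·(37p^3 + 19p).
Also, for p ≥ 17 we have 2·(37p^3 + 19p) ≥ 37(p+1)^3 + 19(p+1), since 2·(37p^3 + 19p) − (37(p+1)^3 + 19(p+1)) = 37p^3 - 111p^2 - 92p - 56, which is nonnegative for all p ≥ 17.
Combining, 2·2^(p + 1) ≥ 37(p+1)^3 + 19(p+1).
Hence, by induction on n, the claim holds for every n ≥ 17.
Hence the smallest such M is 17.

M = 17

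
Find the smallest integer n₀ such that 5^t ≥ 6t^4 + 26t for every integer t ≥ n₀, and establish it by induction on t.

At t = 5: 3125 < 3880, so the inequality fails and n₀ ≥ 6. We prove 5^t ≥ 6t^4 + 26t for all t ≥ 6.
Base case (t = 6): 5^t = 15625 and 6t^4 + 26t = 7932, so 15625 ≥ 7932.
Inductive step: assume the claim holds for t = j, so 5^j ≥ 6j^4 + 26j.
Then 5^(j + 1) = 5·(5^j) ≥ 5·(6j^4 + 26j).
Also, for j ≥ 6 we have 5·(6j^4 + 26j) ≥ 6(j+1)^4 + 26(j+1), since 5·(6j^4 + 26j) − (6(j+1)^4 + 26(j+1)) = 24j^4 - 24j^3 - 36j^2 + 80j - 32, which is nonnegative for all j ≥ 6.
Combining, 5^(j + 1) ≥ 6(j+1)^4 + 26(j+1).
This completes the induction.
Hence the smallest such n₀ is 6.

n₀ = 6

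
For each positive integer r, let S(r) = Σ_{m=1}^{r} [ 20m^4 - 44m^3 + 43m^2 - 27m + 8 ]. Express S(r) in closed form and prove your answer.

We claim S(r) = r(r - 1)(4r^3 + 3r^2 + 2r - 1) for all r ≥ 1.
For the base case r = 1: S(1) = 0, and the closed form gives 0. They agree.
Inductive step: suppose the statement holds for some m ≥ 1, so S(m) = m(4m^4 - m^3 - m^2 - 3m + 1).
Then S(m+1) = S(m) + (m(20m^3 + 36m^2 + 31m + 7)) = (m(4m^4 - m^3 - m^2 - 3m + 1)) + (m(20m^3 + 36m^2 + 31m + 7)).
Simplifying, S(m+1) = m(m + 1)(4m^3 + 15m^2 + 20m + 8) = (m+1)((m+1) - 1)(4(m+1)^3 + 3(m+1)^2 + 2(m+1) - 1),
which is the closed form with r = m+1.
By induction, the statement is established for all r ≥ 1.

S(r) = r(r - 1)(4r^3 + 3r^2 + 2r - 1)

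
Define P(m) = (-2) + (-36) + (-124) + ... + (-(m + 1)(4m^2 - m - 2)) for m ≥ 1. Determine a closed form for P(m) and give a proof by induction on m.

P(m) = -m(m^3 + 3m^2 + m - 3)

We claim P(m) = -m(m^3 + 3m^2 + m - 3) for all m ≥ 1.
When m = 1: P(1) = -2, and the closed form gives -2. They agree.
For the inductive step, assume it holds for an arbitrary i ≥ 1, so P(i) = i(-i^3 - 3i^2 - i + 3).
Then P(i+1) = P(i) + ((i + 2)(i - 4(i + 1)^2 + 3)) = (i(-i^3 - 3i^2 - i + 3)) + ((i + 2)(i - 4(i + 1)^2 + 3)).
Simplifying, P(i+1) = -(i + 1)(i^3 + 6i^2 + 10i + 2) = -(i+1)((i+1)^3 + 3(i+1)^2 + (i+1) - 3),
which is the closed form with m = i+1.
Hence, by induction on m, the claim holds for every m ≥ 1.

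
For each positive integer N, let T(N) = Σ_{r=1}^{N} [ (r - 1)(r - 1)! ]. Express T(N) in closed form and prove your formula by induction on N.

We claim T(N) = N! - 1 for all N ≥ 1.
Base case (N = 1): T(1) = 0, and the closed form gives 0. They agree.
Inductive step: suppose the statement holds for some r ≥ 1, so T(r) = r! - 1.
Then T(r+1) = T(r) + (r·r!) = (r! - 1) + (r·r!).
Simplifying, T(r+1) = (r+1)! - 1,
which is the closed form with N = r+1.
By the principle of mathematical induction, the result holds for all N ≥ 1.

T(N) = N! - 1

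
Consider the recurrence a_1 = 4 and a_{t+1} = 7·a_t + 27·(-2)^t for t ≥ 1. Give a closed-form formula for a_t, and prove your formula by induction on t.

a_t = -3(-2)^t - 2·7^(t - 1)

Computing the first terms: a_1 = 4, a_2 = -26, a_3 = -74. This suggests a_t = -3(-2)^t - 2·7^(t - 1).
Base step (t = 1): the formula gives 4 = 4 = a_1.
Suppose the result is true for t = k, so a_k = -3(-2)^k - 2·7^(k - 1).
Then a_{k+1} = 7·a_k + 27·(-2)^k = 7·(-3(-2)^k - 2·7^(k - 1)) + 27·(-2)^k = -3(-2)^(k + 1) - 2·7^k = -3(-2)^(k+1) - 2·7^((k+1) - 1),
which is the claimed formula at t = k+1.
This completes the induction.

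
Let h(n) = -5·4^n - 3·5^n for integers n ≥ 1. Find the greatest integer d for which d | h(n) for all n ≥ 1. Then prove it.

Computing the first values: h(1) = -35 and h(2) = -155; gcd(-35, -155) = 5, so d ≤ 5.
We prove 5 | -5·4^n - 3·5^n for all n ≥ 1 by induction on n.
For the base case n = 1: h(1) = -35 = 5·(-7), so 5 | h(1).
Inductive step: suppose the statement holds for some i ≥ 1, i.e. 5 | h(i). Then
h(i+1) − 5·h(i) = (-5·4^(i+1) - 3·5^(i+1)) − 5·(-5·4^i - 3·5^i) = (-5)·4^i·(4 − 5) = (5)·4^i. Since 5 | h(i) by the inductive hypothesis, 5 | 5·h(i); and 5 | 5 since 5 = 5·1. Therefore 5 | h(i+1).
By the principle of mathematical induction, the result holds for all n ≥ 1.
Therefore the largest such d is 5.

d = 5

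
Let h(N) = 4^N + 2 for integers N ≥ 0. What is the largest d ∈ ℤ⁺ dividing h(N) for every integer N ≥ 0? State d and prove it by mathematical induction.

Computing the first values: h(0) = 3 and h(1) = 6; gcd(3, 6) = 3, so d ≤ 3.
We prove 3 | 4^N + 2 for all N ≥ 0 by induction on N.
For the base case N = 0: h(0) = 3 = 3·(1), so 3 | h(0).
Inductive step: assume the claim holds for N = k, i.e. 3 | h(k). Then
h(k+1) = 4^(k+1) + 2 = 4·(4^k + 2) - 6 = 4·h(k) - 6. The first term is divisible by 3 by the inductive hypothesis, and -6 is divisible by 3. Hence 3 | h(k+1).
Hence, by induction on N, the claim holds for every N ≥ 0.
Therefore the largest such d is 3.

d = 3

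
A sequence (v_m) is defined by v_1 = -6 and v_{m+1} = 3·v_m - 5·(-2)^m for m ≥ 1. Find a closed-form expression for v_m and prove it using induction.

Computing the first terms: v_1 = -6, v_2 = -8, v_3 = -44. This suggests v_m = (-2)^m - 4·3^(m - 1).
For the base case m = 1: the formula gives -6 = -6 = v_1.
For the inductive step, assume it holds for an arbitrary j ≥ 1, so v_j = (-2)^j - 4·3^(j - 1).
Then v_{j+1} = 3·v_j - 5·(-2)^j = 3·((-2)^j - 4·3^(j - 1)) - 5·(-2)^j = (-2)^(j + 1) - 4·3^j = (-2)^(j+1) - 4·3^((j+1) - 1),
which is the claimed formula at m = j+1.
By induction, the statement is established for all m ≥ 1.

v_m = (-2)^m - 4·3^(m - 1)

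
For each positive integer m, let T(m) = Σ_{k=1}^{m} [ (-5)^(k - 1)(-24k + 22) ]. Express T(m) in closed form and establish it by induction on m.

We claim T(m) = (-5)^m(4m - 3) + 3 for all m ≥ 1.
For the base case m = 1: T(1) = -2, and the closed form gives -2. They agree.
Inductive step: assume the claim holds for m = k, so T(k) = (-5)^k(4k - 3) + 3.
Then T(k+1) = T(k) + ((-5)^k(-24k - 2)) = ((-5)^k(4k - 3) + 3) + ((-5)^k(-24k - 2)).
Simplifying, T(k+1) = -20(-5)^k·k - 5(-5)^k + 3 = (-5)^(k+1)(4(k+1) - 3) + 3,
which is the closed form with m = k+1.
By induction, the statement is established for all m ≥ 1.

T(m) = (-5)^m(4m - 3) + 3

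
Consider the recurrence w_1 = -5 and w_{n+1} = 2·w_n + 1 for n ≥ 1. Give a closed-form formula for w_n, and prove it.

w_n = -2^(n + 1) - 1

Computing the first terms: w_1 = -5, w_2 = -9, w_3 = -17. This suggests w_n = -2^(n + 1) - 1.
When n = 1: the formula gives -5 = -5 = w_1.
For the inductive step, assume it holds for an arbitrary m ≥ 1, so w_m = -2^(m + 1) - 1.
Then w_{m+1} = 2·w_m + 1 = 2·(-2^(m + 1) - 1) + 1 = -2^(m + 2) - 1 = -2^((m+1) + 1) - 1,
which is the claimed formula at n = m+1.
This completes the induction.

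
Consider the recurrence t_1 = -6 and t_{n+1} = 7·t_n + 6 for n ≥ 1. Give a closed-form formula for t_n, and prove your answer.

Computing the first terms: t_1 = -6, t_2 = -36, t_3 = -246. This suggests t_n = -5·7^(n - 1) - 1.
Base case (n = 1): the formula gives -6 = -6 = t_1.
Inductive step: suppose the statement holds for some p ≥ 1, so t_p = -5·7^(p - 1) - 1.
Then t_{p+1} = 7·t_p + 6 = 7·(-5·7^(p - 1) - 1) + 6 = -5·7^p - 1 = -5·7^((p+1) - 1) - 1,
which is the claimed formula at n = p+1.
By the principle of mathematical induction, the result holds for all n ≥ 1.

t_n = -5·7^(n - 1) - 1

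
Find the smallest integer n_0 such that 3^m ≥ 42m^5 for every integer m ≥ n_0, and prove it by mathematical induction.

At m = 16: 43046721 < 44040192, so the inequality fails and n_0 ≥ 17. We prove 3^m ≥ 42m^5 for all m ≥ 17.
Base step (m = 17): 3^m = 129140163 and 42m^5 = 59633994, so 129140163 ≥ 59633994.
Inductive step: suppose the statement holds for some j ≥ 17, so 3^j ≥ 42j^5.
Then 3^(j + 1) = 3·(3^j) ≥ 3·(42j^5).
Also, for j ≥ 17 we have 3·(42j^5) ≥ 42(j+1)^5, since 3 ≥ (1 + 1/j)^5 for all j ≥ 17.
Combining, 3^(j + 1) ≥ 42(j+1)^5.
This completes the induction.
Hence the smallest such n_0 is 17.

n_0 = 17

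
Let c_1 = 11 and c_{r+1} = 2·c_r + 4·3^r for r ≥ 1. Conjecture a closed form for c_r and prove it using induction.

c_r = -2^(r - 1) + 4·3^r

Computing the first terms: c_1 = 11, c_2 = 34, c_3 = 104. This suggests c_r = -2^(r - 1) + 4·3^r.
Base step (r = 1): the formula gives 11 = 11 = c_1.
Inductive step: suppose the statement holds for some k ≥ 1, so c_k = -2^(k - 1) + 4·3^k.
Then c_{k+1} = 2·c_k + 4·3^k = 2·(-2^(k - 1) + 4·3^k) + 4·3^k = -2^k + 4·3^(k + 1) = -2^((k+1) - 1) + 4·3^(k+1),
which is the claimed formula at r = k+1.
By induction, the statement is established for all r ≥ 1.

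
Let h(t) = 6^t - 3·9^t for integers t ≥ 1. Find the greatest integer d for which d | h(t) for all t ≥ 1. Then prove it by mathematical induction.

d = 3

Computing the first values: h(1) = -21 and h(2) = -207; gcd(-21, -207) = 3, so d ≤ 3.
We prove 3 | 6^t - 3·9^t for all t ≥ 1 by induction on t.
When t = 1: h(1) = -21 = 3·(-7), so 3 | h(1).
For the inductive step, assume it holds for an arbitrary i ≥ 1, i.e. 3 | h(i). Then
h(i+1) − 9·h(i) = (6^(i+1) - 3·9^(i+1)) − 9·(6^i - 3·9^i) = (1)·6^i·(6 − 9) = (-3)·6^i. Since 3 | h(i) by the inductive hypothesis, 3 | 9·h(i); and 3 | -3 since -3 = 3·-1. Therefore 3 | h(i+1).
By the principle of mathematical induction, the result holds for all t ≥ 1.
Therefore the largest such d is 3.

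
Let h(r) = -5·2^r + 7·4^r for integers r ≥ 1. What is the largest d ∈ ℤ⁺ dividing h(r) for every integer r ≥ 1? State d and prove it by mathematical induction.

Computing the first values: h(1) = 18 and h(2) = 92; gcd(18, 92) = 2, so d ≤ 2.
We prove 2 | -5·2^r + 7·4^r for all r ≥ 1 by induction on r.
Base case (r = 1): h(1) = 18 = 2·(9), so 2 | h(1).
For the inductive step, assume it holds for an arbitrary p ≥ 1, i.e. 2 | h(p). Then
h(p+1) − 4·h(p) = (-5·2^(p+1) + 7·4^(p+1)) − 4·(-5·2^p + 7·4^p) = (-5)·2^p·(2 − 4) = (10)·2^p. Since 2 | h(p) by the inductive hypothesis, 2 | 4·h(p); and 2 | 10 since 10 = 2·5. Therefore 2 | h(p+1).
This completes the induction.
Therefore the largest such d is 2.

d = 2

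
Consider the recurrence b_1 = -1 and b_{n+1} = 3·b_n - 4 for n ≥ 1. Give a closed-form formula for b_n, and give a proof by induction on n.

b_n = -3^n + 2

Computing the first terms: b_1 = -1, b_2 = -7, b_3 = -25. This suggests b_n = -3^n + 2.
Base step (n = 1): the formula gives -1 = -1 = b_1.
Suppose the result is true for n = i, so b_i = -3^i + 2.
Then b_{i+1} = 3·b_i - 4 = 3·(-3^i + 2) - 4 = -3^(i + 1) + 2,
which is the claimed formula at n = i+1.
By the principle of mathematical induction, the result holds for all n ≥ 1.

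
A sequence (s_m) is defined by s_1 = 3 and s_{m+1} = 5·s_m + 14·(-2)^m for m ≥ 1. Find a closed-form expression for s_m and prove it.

s_m = (-2)^(m + 1) - 5^(m - 1)

Computing the first terms: s_1 = 3, s_2 = -13, s_3 = -9. This suggests s_m = (-2)^(m + 1) - 5^(m - 1).
When m = 1: the formula gives 3 = 3 = s_1.
Inductive step: assume the claim holds for m = k, so s_k = (-2)^(k + 1) - 5^(k - 1).
Then s_{k+1} = 5·s_k + 14·(-2)^k = 5·((-2)^(k + 1) - 5^(k - 1)) + 14·(-2)^k = (-2)^(k + 2) - 5^k = (-2)^((k+1) + 1) - 5^((k+1) - 1),
which is the claimed formula at m = k+1.
Hence, by induction on m, the claim holds for every m ≥ 1.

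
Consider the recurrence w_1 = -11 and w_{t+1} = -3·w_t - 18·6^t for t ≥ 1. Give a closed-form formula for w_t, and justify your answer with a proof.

Computing the first terms: w_1 = -11, w_2 = -75, w_3 = -423. This suggests w_t = (-3)^(t - 1) - 2·6^t.
Base case (t = 1): the formula gives -11 = -11 = w_1.
For the inductive step, assume it holds for an arbitrary j ≥ 1, so w_j = (-3)^(j - 1) - 2·6^j.
Then w_{j+1} = -3·w_j - 18·6^j = -3·((-3)^(j - 1) - 2·6^j) - 18·6^j = (-3)^j - 2·6^(j + 1) = (-3)^((j+1) - 1) - 2·6^(j+1),
which is the claimed formula at t = j+1.
Hence, by induction on t, the claim holds for every t ≥ 1.

w_t = (-3)^(t - 1) - 2·6^t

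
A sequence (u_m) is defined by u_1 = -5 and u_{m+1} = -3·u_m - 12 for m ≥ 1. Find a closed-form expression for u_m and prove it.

u_m = -2(-3)^(m - 1) - 3

Computing the first terms: u_1 = -5, u_2 = 3, u_3 = -21. This suggests u_m = -2(-3)^(m - 1) - 3.
When m = 1: the formula gives -5 = -5 = u_1.
Suppose the result is true for m = p, so u_p = -2(-3)^(p - 1) - 3.
Then u_{p+1} = -3·u_p - 12 = -3·(-2(-3)^(p - 1) - 3) - 12 = -2(-3)^p - 3 = -2(-3)^((p+1) - 1) - 3,
which is the claimed formula at m = p+1.
Hence, by induction on m, the claim holds for every m ≥ 1.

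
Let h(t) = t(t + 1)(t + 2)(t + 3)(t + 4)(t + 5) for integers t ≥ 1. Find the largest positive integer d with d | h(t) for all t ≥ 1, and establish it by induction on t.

d = 720

Computing the first values: h(1) = 720 and h(2) = 5040; gcd(720, 5040) = 720, so d ≤ 720.
We prove 720 | t(t + 1)(t + 2)(t + 3)(t + 4)(t + 5) for all t ≥ 1 by induction on t.
Base step (t = 1): h(1) = 720 = 720·(1), so 720 | h(1).
Inductive step: suppose the statement holds for some m ≥ 1, i.e. 720 | h(m). Then
h(m+1) − h(m) = (m+1)·(m+2)·(m+3)·(m+4)·(m+5)·(m+6) − m·(m+1)·(m+2)·(m+3)·(m+4)·(m+5) = (m+1)·(m+2)·(m+3)·(m+4)·(m+5)·[(m+6) − m] = 6·(m+1)·(m+2)·(m+3)·(m+4)·(m+5). The product of 5 consecutive integers is divisible by (5)! = 120, so h(m+1) − h(m) is divisible by 6·120 = 720. By the inductive hypothesis 720 | h(m), hence 720 | h(m+1).
By the principle of mathematical induction, the result holds for all t ≥ 1.
Therefore the largest such d is 720.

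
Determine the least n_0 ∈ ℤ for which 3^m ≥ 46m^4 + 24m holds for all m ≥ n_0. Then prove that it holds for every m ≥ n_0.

At m = 12: 531441 < 954144, so the inequality fails and n_0 ≥ 13. We prove 3^m ≥ 46m^4 + 24m for all m ≥ 13.
For the base case m = 13: 3^m = 1594323 and 46m^4 + 24m = 1314118, so 1594323 ≥ 1314118.
Inductive step: assume the claim holds for m = j, so 3^j ≥ 46j^4 + 24j.
Then 3^(j + 1) = 3·(3^j) ≥ 3·(46j^4 + 24j).
Also, for j ≥ 13 we have 3·(46j^4 + 24j) ≥ 46(j+1)^4 + 24(j+1), since 3·(46j^4 + 24j) − (46(j+1)^4 + 24(j+1)) = 92j^4 - 184j^3 - 276j^2 - 136j - 70, which is nonnegative for all j ≥ 13.
Combining, 3^(j + 1) ≥ 46(j+1)^4 + 24(j+1).
By the principle of mathematical induction, the result holds for all m ≥ 13.
Hence the smallest such n_0 is 13.

n_0 = 13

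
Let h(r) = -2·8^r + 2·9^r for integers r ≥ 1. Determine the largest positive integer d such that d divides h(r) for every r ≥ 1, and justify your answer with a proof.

Computing the first values: h(1) = 2 and h(2) = 34; gcd(2, 34) = 2, so d ≤ 2.
We prove 2 | -2·8^r + 2·9^r for all r ≥ 1 by induction on r.
For the base case r = 1: h(1) = 2 = 2·(1), so 2 | h(1).
Inductive step: suppose the statement holds for some k ≥ 1, i.e. 2 | h(k). Then
h(k+1) − 9·h(k) = (-2·8^(k+1) + 2·9^(k+1)) − 9·(-2·8^k + 2·9^k) = (-2)·8^k·(8 − 9) = (2)·8^k. Since 2 | h(k) by the inductive hypothesis, 2 | 9·h(k); and 2 | 2 since 2 = 2·1. Therefore 2 | h(k+1).
By induction, the statement is established for all r ≥ 1.
Therefore the largest such d is 2.

d = 2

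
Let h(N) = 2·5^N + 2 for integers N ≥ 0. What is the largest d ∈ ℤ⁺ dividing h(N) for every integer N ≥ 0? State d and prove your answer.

d = 4

Computing the first values: h(0) = 4 and h(1) = 12; gcd(4, 12) = 4, so d ≤ 4.
We prove 4 | 2·5^N + 2 for all N ≥ 0 by induction on N.
Base case (N = 0): h(0) = 4 = 4·(1), so 4 | h(0).
Inductive step: assume the claim holds for N = m, i.e. 4 | h(m). Then
h(m+1) = 2·5^(m+1) + 2 = 5·(2·5^m + 2) - 8 = 5·h(m) - 8. The first term is divisible by 4 by the inductive hypothesis, and -8 is divisible by 4. Hence 4 | h(m+1).
This completes the induction.
Therefore the largest such d is 4.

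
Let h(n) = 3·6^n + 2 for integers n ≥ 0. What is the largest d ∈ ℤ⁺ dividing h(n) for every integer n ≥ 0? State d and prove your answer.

d = 5

Computing the first values: h(0) = 5 and h(1) = 20; gcd(5, 20) = 5, so d ≤ 5.
We prove 5 | 3·6^n + 2 for all n ≥ 0 by induction on n.
For the base case n = 0: h(0) = 5 = 5·(1), so 5 | h(0).
Suppose the result is true for n = p, i.e. 5 | h(p). Then
h(p+1) = 3·6^(p+1) + 2 = 6·(3·6^p + 2) - 10 = 6·h(p) - 10. The first term is divisible by 5 by the inductive hypothesis, and -10 is divisible by 5. Hence 5 | h(p+1).
Hence, by induction on n, the claim holds for every n ≥ 0.
Therefore the largest such d is 5.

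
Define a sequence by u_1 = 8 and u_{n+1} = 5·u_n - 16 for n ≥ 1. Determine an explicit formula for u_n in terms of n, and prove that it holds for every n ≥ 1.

u_n = 4·5^(n - 1) + 4

Computing the first terms: u_1 = 8, u_2 = 24, u_3 = 104. This suggests u_n = 4·5^(n - 1) + 4.
When n = 1: the formula gives 8 = 8 = u_1.
Inductive step: assume the claim holds for n = k, so u_k = 4·5^(k - 1) + 4.
Then u_{k+1} = 5·u_k - 16 = 5·(4·5^(k - 1) + 4) - 16 = 4·5^k + 4 = 4·5^((k+1) - 1) + 4,
which is the claimed formula at n = k+1.
This completes the induction.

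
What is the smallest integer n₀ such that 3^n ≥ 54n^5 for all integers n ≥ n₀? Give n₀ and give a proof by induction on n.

At n = 16: 43046721 < 56623104, so the inequality fails and n₀ ≥ 17. We prove 3^n ≥ 54n^5 for all n ≥ 17.
When n = 17: 3^n = 129140163 and 54n^5 = 76672278, so 129140163 ≥ 76672278.
For the inductive step, assume it holds for an arbitrary i ≥ 17, so 3^i ≥ 54i^5.
Then 3^(i + 1) = 3·(3^i) ≥ 3·(54i^5).
Also, for i ≥ 17 we have 3·(54i^5) ≥ 54(i+1)^5, since 3 ≥ (1 + 1/i)^5 for all i ≥ 17.
Combining, 3^(i + 1) ≥ 54(i+1)^5.
By the principle of mathematical induction, the result holds for all n ≥ 17.
Hence the smallest such n₀ is 17.

n₀ = 17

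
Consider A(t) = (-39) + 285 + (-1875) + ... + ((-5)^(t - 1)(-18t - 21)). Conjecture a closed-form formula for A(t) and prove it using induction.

A(t) = (-5)^t(3t + 4) - 4

We claim A(t) = (-5)^t(3t + 4) - 4 for all t ≥ 1.
When t = 1: A(1) = -39, and the closed form gives -39. They agree.
For the inductive step, assume it holds for an arbitrary m ≥ 1, so A(m) = (-5)^m(3m + 4) - 4.
Then A(m+1) = A(m) + ((-5)^m(-18m - 39)) = ((-5)^m(3m + 4) - 4) + ((-5)^m(-18m - 39)).
Simplifying, A(m+1) = -15(-5)^m·m - 35(-5)^m - 4 = (-5)^(m+1)(3(m+1) + 4) - 4,
which is the closed form with t = m+1.
This completes the induction.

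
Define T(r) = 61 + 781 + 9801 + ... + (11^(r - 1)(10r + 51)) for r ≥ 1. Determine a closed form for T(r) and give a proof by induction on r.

We claim T(r) = 11^r(r + 5) - 5 for all r ≥ 1.
When r = 1: T(1) = 61, and the closed form gives 61. They agree.
Suppose the result is true for r = m, so T(m) = 11^m(m + 5) - 5.
Then T(m+1) = T(m) + (11^m(10m + 61)) = (11^m(m + 5) - 5) + (11^m(10m + 61)).
Simplifying, T(m+1) = 11·11^m·m + 66·11^m - 5 = 11^(m+1)((m+1) + 5) - 5,
which is the closed form with r = m+1.
By induction, the statement is established for all r ≥ 1.

T(r) = 11^r(r + 5) - 5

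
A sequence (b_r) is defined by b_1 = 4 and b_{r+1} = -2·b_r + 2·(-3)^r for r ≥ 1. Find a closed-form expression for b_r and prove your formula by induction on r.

b_r = (-2)^r - 2(-3)^r

Computing the first terms: b_1 = 4, b_2 = -14, b_3 = 46. This suggests b_r = (-2)^r - 2(-3)^r.
For the base case r = 1: the formula gives 4 = 4 = b_1.
Suppose the result is true for r = p, so b_p = (-2)^p - 2(-3)^p.
Then b_{p+1} = -2·b_p + 2·(-3)^p = -2·((-2)^p - 2(-3)^p) + 2·(-3)^p = (-2)^(p + 1) - 2(-3)^(p + 1),
which is the claimed formula at r = p+1.
By induction, the statement is established for all r ≥ 1.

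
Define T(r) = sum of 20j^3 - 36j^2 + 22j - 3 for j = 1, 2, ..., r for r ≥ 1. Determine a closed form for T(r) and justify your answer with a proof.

T(r) = r(5r^3 - 2r^2 - 2r + 2)

We claim T(r) = r(5r^3 - 2r^2 - 2r + 2) for all r ≥ 1.
When r = 1: T(1) = 3, and the closed form gives 3. They agree.
Suppose the result is true for r = j, so T(j) = j(5j^3 - 2j^2 - 2j + 2).
Then T(j+1) = T(j) + (20j^3 + 24j^2 + 10j + 3) = (j(5j^3 - 2j^2 - 2j + 2)) + (20j^3 + 24j^2 + 10j + 3).
Simplifying, T(j+1) = (j + 1)(5j^3 + 13j^2 + 9j + 3) = (j+1)(5(j+1)^3 - 2(j+1)^2 - 2(j+1) + 2),
which is the closed form with r = j+1.
This completes the induction.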